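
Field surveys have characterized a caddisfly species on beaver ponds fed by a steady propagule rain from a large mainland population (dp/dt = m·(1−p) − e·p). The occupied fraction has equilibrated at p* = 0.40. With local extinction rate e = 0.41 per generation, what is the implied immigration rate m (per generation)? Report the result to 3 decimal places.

0.273

At equilibrium m(1−p*) = e·p*, so m = e·p*/(1−p*).
m = 0.41 × 0.40 / 0.6000 = 0.1640/0.6000 = 0.2733.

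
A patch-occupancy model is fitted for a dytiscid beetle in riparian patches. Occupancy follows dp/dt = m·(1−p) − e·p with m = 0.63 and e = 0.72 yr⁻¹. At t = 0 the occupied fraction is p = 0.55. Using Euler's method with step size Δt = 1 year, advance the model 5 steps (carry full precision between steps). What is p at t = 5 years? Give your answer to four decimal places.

Update rule: p ← p + [m·(1−p) − e·p]·Δt with Δt = 1.
p: 0.55000 → 0.43750  (Δp = -0.11250)
p: 0.43750 → 0.47687  (Δp = +0.03937)
p: 0.47687 → 0.46309  (Δp = -0.01378)
p: 0.46309 → 0.46792  (Δp = +0.00482)
p: 0.46792 → 0.46623  (Δp = -0.00169)

0.4662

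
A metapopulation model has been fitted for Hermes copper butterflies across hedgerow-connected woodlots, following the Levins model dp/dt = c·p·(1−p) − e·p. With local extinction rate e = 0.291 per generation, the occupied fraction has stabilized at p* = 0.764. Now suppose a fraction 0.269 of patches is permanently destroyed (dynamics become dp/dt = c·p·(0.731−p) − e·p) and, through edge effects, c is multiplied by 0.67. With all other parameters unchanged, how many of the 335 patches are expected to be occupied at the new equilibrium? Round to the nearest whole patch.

Balance c(1−p*) = e gives c = e/(1 − 0.76400) = 0.291/0.23600 = 1.23305.
New p* = 0.731 − e/c = 0.731 − 0.29100/0.82614 = 0.37876.
Expected occupied = 335 × 0.37876 = 126.88 ≈ 127.

127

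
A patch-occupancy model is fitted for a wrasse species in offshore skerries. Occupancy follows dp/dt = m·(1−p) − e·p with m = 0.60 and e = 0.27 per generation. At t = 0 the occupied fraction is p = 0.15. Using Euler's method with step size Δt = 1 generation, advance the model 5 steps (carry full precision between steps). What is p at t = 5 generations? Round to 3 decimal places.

0.690

Update rule: p ← p + [m·(1−p) − e·p]·Δt with Δt = 1.
step 1: Δp = +0.46950, p = 0.61950
step 2: Δp = +0.06103, p = 0.68054
step 3: Δp = +0.00793, p = 0.68847
step 4: Δp = +0.00103, p = 0.68950
step 5: Δp = +0.00013, p = 0.68964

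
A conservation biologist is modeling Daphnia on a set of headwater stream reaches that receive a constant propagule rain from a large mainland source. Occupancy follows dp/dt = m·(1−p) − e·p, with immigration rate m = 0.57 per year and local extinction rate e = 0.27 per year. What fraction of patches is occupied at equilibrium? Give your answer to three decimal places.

0.679

Setting dp/dt = 0: m − m·p* = e·p*, so m = (m+e)·p*.
p* = m/(m+e) = 0.57/(0.57+0.27) = 0.57/0.8400 = 0.6786.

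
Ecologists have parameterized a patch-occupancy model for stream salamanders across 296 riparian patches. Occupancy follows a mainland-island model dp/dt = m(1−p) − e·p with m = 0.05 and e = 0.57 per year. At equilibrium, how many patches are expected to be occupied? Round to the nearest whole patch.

p* = m/(m+e) = 0.05/0.6200 = 0.0806.
Expected occupied patches = N × p* = 296 × 0.0806 = 23.87 ≈ 24.

24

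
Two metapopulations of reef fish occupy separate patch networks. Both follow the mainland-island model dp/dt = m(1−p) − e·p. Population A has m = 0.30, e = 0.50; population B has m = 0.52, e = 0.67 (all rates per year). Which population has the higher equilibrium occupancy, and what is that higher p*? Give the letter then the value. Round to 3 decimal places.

A: p*_A = m/(m+e) = 0.30/0.8000 = 0.3750.
B: p*_B = 0.52/1.1900 = 0.4370.
B is higher at 0.4370.

B, 0.437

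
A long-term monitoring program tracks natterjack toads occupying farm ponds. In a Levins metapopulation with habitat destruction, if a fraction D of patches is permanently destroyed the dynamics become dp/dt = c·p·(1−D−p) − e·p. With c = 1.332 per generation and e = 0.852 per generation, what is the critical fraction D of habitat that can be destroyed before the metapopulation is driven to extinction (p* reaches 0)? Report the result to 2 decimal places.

0.36

The nontrivial equilibrium is p* = (1−D) − e/c; extinction occurs when this hits zero.
So D_crit = 1 − e/c = 1 − 0.852/1.332 = 1 − 0.6396 = 0.3604.
Note this equals the original equilibrium occupancy — the Levins extinction-debt result.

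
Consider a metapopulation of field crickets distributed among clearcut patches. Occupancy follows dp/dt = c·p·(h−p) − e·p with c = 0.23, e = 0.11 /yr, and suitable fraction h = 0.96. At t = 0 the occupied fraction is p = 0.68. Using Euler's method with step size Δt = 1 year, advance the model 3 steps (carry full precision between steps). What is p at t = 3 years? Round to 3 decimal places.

Update rule: p ← p + [c·p·(h−p) − e·p]·Δt with Δt = 1.
p: 0.68000 → 0.64899  (Δp = -0.03101)
p: 0.64899 → 0.62403  (Δp = -0.02497)
p: 0.62403 → 0.60360  (Δp = -0.02042)

0.604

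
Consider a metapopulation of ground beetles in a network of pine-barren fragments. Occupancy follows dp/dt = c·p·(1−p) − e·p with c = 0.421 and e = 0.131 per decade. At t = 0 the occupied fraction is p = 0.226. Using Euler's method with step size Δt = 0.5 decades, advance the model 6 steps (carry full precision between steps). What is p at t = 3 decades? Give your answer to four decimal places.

0.3691

Update rule: p ← p + [c·p·(1−p) − e·p]·Δt with Δt = 0.5.
p: 0.22600 → 0.24802  (Δp = +0.02202)
p: 0.24802 → 0.27103  (Δp = +0.02301)
p: 0.27103 → 0.29487  (Δp = +0.02384)
p: 0.29487 → 0.31932  (Δp = +0.02445)
p: 0.31932 → 0.34416  (Δp = +0.02484)
p: 0.34416 → 0.36913  (Δp = +0.02497)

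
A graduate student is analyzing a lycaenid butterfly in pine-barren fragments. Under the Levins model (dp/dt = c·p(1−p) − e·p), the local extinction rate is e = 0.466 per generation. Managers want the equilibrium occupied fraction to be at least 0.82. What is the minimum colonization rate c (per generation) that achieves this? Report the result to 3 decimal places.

p* = 1 − e/c ≥ 0.82 requires e/c ≤ 0.1800, i.e. c ≥ e/0.1800.
c_min = 0.466/0.1800 = 2.5889.

2.589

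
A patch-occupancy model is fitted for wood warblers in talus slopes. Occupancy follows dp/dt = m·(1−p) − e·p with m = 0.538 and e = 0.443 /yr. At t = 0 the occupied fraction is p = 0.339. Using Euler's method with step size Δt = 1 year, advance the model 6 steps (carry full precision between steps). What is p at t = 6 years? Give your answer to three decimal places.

Update rule: p ← p + [m·(1−p) − e·p]·Δt with Δt = 1.
step 1: Δp = +0.20544, p = 0.54444
step 2: Δp = +0.00390, p = 0.54834
step 3: Δp = +0.00007, p = 0.54842
step 4: Δp = +0.00000, p = 0.54842
step 5: Δp = +0.00000, p = 0.54842
step 6: Δp = +0.00000, p = 0.54842

0.548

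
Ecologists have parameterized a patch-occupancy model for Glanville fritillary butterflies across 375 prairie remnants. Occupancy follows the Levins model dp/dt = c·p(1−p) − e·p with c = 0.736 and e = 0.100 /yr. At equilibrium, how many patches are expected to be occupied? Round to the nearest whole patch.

324

p* = 1 − e/c = 1 − 0.100/0.736 = 0.8641.
Expected occupied patches = N × p* = 375 × 0.8641 = 324.05 ≈ 324.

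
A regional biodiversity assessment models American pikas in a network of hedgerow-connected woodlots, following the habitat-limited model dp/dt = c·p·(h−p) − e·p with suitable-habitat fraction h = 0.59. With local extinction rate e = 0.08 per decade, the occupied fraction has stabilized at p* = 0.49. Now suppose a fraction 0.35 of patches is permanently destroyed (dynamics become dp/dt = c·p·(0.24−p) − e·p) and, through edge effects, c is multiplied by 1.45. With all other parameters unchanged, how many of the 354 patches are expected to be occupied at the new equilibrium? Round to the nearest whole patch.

Balance c(h−p*) = e gives c = e/(0.59 − 0.49000) = 0.08/0.10000 = 0.80000.
New p* = 0.24 − e/c = 0.24 − 0.08000/1.16000 = 0.17103.
Expected occupied = 354 × 0.17103 = 60.54 ≈ 61.

61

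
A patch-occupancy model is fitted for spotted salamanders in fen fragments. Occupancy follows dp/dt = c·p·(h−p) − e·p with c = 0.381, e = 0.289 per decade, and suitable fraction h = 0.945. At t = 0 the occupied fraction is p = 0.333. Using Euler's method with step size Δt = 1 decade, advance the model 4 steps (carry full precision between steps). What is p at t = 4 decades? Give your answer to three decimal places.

0.275

Update rule: p ← p + [c·p·(h−p) − e·p]·Δt with Δt = 1.
p: 0.33300 → 0.31441  (Δp = -0.01859)
p: 0.31441 → 0.29908  (Δp = -0.01533)
p: 0.29908 → 0.28625  (Δp = -0.01283)
p: 0.28625 → 0.27537  (Δp = -0.01088)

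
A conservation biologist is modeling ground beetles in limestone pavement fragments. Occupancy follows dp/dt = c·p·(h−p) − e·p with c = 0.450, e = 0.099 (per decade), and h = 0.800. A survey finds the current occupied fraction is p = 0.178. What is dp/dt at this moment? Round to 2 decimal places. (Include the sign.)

Colonization term: c·p·(h−p) = 0.450×0.178×0.6220 = 0.04982.
Extinction term: e·p = 0.01762.
dp/dt = 0.04982 − 0.01762 = 0.03220.

0.03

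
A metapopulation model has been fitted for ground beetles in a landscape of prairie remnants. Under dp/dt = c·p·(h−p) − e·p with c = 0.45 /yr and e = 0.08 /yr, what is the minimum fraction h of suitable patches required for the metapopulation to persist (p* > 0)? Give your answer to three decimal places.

p* = h − e/c is positive only when h > e/c.
h_min = e/c = 0.08/0.45 = 0.1778.

0.178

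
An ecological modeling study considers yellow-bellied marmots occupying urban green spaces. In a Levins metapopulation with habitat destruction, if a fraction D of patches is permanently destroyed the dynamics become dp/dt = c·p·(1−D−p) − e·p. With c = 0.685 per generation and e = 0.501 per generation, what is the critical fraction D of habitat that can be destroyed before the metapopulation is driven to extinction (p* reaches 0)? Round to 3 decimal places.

0.269

The nontrivial equilibrium is p* = (1−D) − e/c; extinction occurs when this hits zero.
So D_crit = 1 − e/c = 1 − 0.501/0.685 = 1 − 0.7314 = 0.2686.
Note this equals the original equilibrium occupancy — the Levins extinction-debt result.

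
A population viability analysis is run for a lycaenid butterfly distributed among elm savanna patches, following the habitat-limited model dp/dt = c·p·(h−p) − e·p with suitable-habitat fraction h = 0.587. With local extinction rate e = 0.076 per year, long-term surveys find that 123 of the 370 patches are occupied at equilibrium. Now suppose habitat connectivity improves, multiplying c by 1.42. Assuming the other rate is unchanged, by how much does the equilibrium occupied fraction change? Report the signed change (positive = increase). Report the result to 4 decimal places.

Observed p* = 123/370 = 0.33243.
Balance c(h−p*) = e gives c = e/(0.587 − 0.33243) = 0.076/0.25457 = 0.29854.
New p* = 0.587 − e/c = 0.587 − 0.07600/0.42393 = 0.40773.
Δp* = 0.40773 − 0.33243 = +0.07530.

0.0753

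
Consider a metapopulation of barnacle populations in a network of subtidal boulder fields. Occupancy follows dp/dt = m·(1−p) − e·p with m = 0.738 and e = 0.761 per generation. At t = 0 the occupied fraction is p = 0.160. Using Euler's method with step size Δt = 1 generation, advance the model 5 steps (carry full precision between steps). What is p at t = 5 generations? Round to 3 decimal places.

0.503

Update rule: p ← p + [m·(1−p) − e·p]·Δt with Δt = 1.
  1  |  dp/dt·Δt = +0.498160  |  p_1 = 0.658160
  2  |  dp/dt·Δt = -0.248582  |  p_2 = 0.409578
  3  |  dp/dt·Δt = +0.124042  |  p_3 = 0.533620
  4  |  dp/dt·Δt = -0.061897  |  p_4 = 0.471723
  5  |  dp/dt·Δt = +0.030887  |  p_5 = 0.502610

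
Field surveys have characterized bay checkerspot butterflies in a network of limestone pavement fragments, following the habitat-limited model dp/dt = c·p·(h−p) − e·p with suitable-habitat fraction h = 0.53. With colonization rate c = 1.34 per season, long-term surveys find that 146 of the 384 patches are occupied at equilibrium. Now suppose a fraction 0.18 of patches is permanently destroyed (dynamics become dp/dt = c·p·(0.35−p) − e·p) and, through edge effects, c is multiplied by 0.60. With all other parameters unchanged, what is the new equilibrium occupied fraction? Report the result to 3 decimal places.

0.100

Observed p* = 146/384 = 0.38021.
Balance c(h−p*) = e gives e = 1.34×(0.53 − 0.38021) = 0.20072.
New p* = 0.35 − e/c = 0.35 − 0.20072/0.80400 = 0.10035.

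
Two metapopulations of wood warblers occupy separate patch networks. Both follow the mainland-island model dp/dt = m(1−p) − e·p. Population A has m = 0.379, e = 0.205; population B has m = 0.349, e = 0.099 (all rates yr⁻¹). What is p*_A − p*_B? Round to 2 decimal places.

A: p*_A = m/(m+e) = 0.379/0.5840 = 0.6490.
B: p*_B = 0.349/0.4480 = 0.7790.
p*_A − p*_B = 0.6490 − 0.7790 = -0.1300.

-0.13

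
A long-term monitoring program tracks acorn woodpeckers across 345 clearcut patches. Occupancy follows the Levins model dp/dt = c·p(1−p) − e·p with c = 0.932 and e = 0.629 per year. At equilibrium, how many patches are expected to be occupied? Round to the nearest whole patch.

112

p* = 1 − e/c = 1 − 0.629/0.932 = 0.3251.
Expected occupied patches = N × p* = 345 × 0.3251 = 112.16 ≈ 112.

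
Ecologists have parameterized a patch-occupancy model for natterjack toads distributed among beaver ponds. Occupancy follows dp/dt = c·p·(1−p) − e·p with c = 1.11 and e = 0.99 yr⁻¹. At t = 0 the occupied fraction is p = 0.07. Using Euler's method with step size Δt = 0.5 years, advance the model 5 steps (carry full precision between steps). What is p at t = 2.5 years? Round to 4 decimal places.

Update rule: p ← p + [c·p·(1−p) − e·p]·Δt with Δt = 0.5.
p: 0.07000 → 0.07148  (Δp = +0.00148)
p: 0.07148 → 0.07293  (Δp = +0.00145)
p: 0.07293 → 0.07436  (Δp = +0.00142)
p: 0.07436 → 0.07575  (Δp = +0.00139)
p: 0.07575 → 0.07711  (Δp = +0.00136)

0.0771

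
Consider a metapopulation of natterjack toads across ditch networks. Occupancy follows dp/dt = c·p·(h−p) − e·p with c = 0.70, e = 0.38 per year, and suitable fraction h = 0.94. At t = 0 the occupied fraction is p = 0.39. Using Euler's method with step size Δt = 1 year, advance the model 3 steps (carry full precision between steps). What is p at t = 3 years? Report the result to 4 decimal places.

0.3944

Update rule: p ← p + [c·p·(h−p) − e·p]·Δt with Δt = 1.
t = 1: p = 0.39000 + (+0.00195) = 0.39195
t = 2: p = 0.39195 + (+0.00142) = 0.39337
t = 3: p = 0.39337 + (+0.00104) = 0.39441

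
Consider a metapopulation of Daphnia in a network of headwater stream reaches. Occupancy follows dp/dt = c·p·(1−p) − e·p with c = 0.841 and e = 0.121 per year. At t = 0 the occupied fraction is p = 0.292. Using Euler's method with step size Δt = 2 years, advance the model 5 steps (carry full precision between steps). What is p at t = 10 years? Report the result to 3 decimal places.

0.857

Update rule: p ← p + [c·p·(1−p) − e·p]·Δt with Δt = 2.
t = 2: p = 0.29200 + (+0.27707) = 0.56907
t = 4: p = 0.56907 + (+0.27476) = 0.84383
t = 6: p = 0.84383 + (+0.01745) = 0.86128
t = 8: p = 0.86128 + (-0.00747) = 0.85381
t = 10: p = 0.85381 + (+0.00332) = 0.85713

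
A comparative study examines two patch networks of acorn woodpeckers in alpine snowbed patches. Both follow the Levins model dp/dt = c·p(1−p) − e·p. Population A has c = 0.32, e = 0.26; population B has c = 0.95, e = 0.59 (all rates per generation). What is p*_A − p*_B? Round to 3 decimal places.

-0.191

A: p*_A = 1 − 0.26/0.32 = 0.1875.
B: p*_B = 1 − 0.59/0.95 = 0.3789.
p*_A − p*_B = 0.1875 − 0.3789 = -0.1914.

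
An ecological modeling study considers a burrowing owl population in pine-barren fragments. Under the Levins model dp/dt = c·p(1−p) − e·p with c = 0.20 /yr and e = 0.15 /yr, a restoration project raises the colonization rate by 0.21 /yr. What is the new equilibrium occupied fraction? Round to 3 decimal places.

0.634

Before: p* = 1 − 0.15/0.20 = 0.2500.
After the change, c = 0.41, e = 0.15, so p* = 1 − 0.15/0.41 = 0.6341.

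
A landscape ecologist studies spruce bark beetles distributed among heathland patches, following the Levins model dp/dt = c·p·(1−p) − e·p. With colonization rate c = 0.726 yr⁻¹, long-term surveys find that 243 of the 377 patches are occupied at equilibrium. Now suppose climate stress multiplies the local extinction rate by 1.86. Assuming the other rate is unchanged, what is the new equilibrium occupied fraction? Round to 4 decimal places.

Observed p* = 243/377 = 0.64456.
Balance c(1−p*) = e gives e = 0.726×(1 − 0.64456) = 0.25805.
New p* = 1 − e/c = 1 − 0.47997/0.72600 = 0.33888.

0.3389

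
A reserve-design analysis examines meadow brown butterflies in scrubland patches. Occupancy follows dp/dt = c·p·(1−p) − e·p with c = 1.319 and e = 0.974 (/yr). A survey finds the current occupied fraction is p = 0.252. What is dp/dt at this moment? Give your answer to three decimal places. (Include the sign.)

Colonization term: c·p·(1−p) = 1.319×0.252×0.7480 = 0.24863.
Extinction term: e·p = 0.24545.
dp/dt = 0.24863 − 0.24545 = 0.00318.

0.003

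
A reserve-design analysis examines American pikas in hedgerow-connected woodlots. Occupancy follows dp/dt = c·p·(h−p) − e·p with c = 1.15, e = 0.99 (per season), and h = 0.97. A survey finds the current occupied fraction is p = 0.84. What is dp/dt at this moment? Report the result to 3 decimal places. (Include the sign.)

Colonization term: c·p·(h−p) = 1.15×0.84×0.1300 = 0.12558.
Extinction term: e·p = 0.83160.
dp/dt = 0.12558 − 0.83160 = -0.70602.

-0.706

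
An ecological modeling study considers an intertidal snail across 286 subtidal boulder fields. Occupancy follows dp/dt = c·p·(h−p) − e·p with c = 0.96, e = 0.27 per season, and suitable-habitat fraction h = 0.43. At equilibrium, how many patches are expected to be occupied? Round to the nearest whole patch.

43

p* = h − e/c = 0.43 − 0.2813 = 0.1487.
Expected occupied patches = N × p* = 286 × 0.1487 = 42.54 ≈ 43.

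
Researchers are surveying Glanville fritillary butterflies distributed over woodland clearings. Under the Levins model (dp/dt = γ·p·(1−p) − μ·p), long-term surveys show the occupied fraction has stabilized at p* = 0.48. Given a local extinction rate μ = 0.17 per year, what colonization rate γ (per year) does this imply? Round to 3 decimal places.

At equilibrium γ(1−p*) = μ, so γ = μ/(1−p*).
γ = 0.17/(1 − 0.48) = 0.17/0.5200 = 0.3269.

0.327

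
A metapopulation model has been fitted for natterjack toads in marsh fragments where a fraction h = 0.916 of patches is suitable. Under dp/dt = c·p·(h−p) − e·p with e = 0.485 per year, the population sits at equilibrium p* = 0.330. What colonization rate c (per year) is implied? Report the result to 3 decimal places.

At equilibrium c(h−p*) = e, so c = e/(h−p*).
c = 0.485/(0.916 − 0.330) = 0.485/0.5860 = 0.8276.

0.828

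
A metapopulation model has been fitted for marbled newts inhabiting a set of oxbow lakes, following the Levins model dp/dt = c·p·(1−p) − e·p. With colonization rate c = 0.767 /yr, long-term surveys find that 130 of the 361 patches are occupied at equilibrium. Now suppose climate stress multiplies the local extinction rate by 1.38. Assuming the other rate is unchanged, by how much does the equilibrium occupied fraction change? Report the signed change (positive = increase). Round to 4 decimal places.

Observed p* = 130/361 = 0.36011.
Balance c(1−p*) = e gives e = 0.767×(1 − 0.36011) = 0.49080.
New p* = 1 − e/c = 1 − 0.67730/0.76700 = 0.11695.
Δp* = 0.11695 − 0.36011 = -0.24316.

-0.2432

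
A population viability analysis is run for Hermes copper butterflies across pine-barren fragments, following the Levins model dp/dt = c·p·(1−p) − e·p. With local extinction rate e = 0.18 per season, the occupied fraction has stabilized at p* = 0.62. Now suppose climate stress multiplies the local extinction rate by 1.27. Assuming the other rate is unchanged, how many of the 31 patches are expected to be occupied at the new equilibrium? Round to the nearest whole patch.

16

Balance c(1−p*) = e gives c = e/(1 − 0.62000) = 0.18/0.38000 = 0.47368.
New p* = 1 − e/c = 1 − 0.22860/0.47368 = 0.51740.
Expected occupied = 31 × 0.51740 = 16.04 ≈ 16.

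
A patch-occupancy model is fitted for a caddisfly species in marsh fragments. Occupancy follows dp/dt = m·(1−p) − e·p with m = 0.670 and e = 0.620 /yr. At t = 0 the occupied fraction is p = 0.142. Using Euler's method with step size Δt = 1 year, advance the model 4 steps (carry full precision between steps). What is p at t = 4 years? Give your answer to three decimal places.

0.517

Update rule: p ← p + [m·(1−p) − e·p]·Δt with Δt = 1.
t = 1: p = 0.14200 + (+0.48682) = 0.62882
t = 2: p = 0.62882 + (-0.14118) = 0.48764
t = 3: p = 0.48764 + (+0.04094) = 0.52858
t = 4: p = 0.52858 + (-0.01187) = 0.51671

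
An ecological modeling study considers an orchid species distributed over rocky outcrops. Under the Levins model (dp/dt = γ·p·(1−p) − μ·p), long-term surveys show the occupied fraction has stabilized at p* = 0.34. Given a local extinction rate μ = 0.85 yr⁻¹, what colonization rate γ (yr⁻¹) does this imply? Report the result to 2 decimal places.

1.29

At equilibrium γ(1−p*) = μ, so γ = μ/(1−p*).
γ = 0.85/(1 − 0.34) = 0.85/0.6600 = 1.2879.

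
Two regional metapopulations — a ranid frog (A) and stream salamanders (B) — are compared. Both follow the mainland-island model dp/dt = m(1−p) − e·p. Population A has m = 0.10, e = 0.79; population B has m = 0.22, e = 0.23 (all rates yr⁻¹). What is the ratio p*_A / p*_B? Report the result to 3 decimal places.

A: p*_A = m/(m+e) = 0.10/0.8900 = 0.1124.
B: p*_B = 0.22/0.4500 = 0.4889.
p*_A / p*_B = 0.1124/0.4889 = 0.2298.

0.230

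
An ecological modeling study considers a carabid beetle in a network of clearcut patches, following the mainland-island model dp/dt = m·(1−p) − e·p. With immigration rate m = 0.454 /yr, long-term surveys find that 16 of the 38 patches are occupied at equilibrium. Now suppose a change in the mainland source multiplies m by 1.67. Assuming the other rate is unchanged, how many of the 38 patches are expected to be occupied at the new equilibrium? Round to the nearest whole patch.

21

Observed p* = 16/38 = 0.42105.
Balance m(1−p*) = e·p* gives e = m(1−p*)/p* = 0.454×0.57895/0.42105 = 0.62426.
New p* = m/(m+e) = 0.75818/(0.75818+0.62426) = 0.54844.
Expected occupied = 38 × 0.54844 = 20.84 ≈ 21.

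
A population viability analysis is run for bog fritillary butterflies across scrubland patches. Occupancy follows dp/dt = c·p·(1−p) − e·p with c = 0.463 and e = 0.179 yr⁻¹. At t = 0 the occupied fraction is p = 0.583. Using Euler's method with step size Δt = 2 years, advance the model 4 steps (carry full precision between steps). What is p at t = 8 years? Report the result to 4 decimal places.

0.6122

Update rule: p ← p + [c·p·(1−p) − e·p]·Δt with Δt = 2.
step 1: Δp = +0.01641, p = 0.59941
step 2: Δp = +0.00776, p = 0.60717
step 3: Δp = +0.00350, p = 0.61067
step 4: Δp = +0.00154, p = 0.61221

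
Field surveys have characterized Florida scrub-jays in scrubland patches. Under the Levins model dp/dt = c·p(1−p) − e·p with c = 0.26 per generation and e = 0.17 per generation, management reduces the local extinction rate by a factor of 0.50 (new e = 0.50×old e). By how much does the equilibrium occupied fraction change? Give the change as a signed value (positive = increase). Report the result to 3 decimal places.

0.327

Before: p* = 1 − 0.17/0.26 = 0.3462.
After the change, c = 0.26, e = 0.085, so p* = 1 − 0.085/0.26 = 0.6731.
Δp* = 0.6731 − 0.3462 = +0.3269.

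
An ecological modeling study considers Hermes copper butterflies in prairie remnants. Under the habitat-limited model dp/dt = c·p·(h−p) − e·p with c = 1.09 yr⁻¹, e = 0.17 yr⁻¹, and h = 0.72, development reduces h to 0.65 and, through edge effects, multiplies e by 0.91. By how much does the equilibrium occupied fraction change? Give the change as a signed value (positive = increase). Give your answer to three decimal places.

-0.056

Before: p* = h − e/c = 0.72 − 0.17/1.09 = 0.72 − 0.1560 = 0.5640.
After: c = 1.09, e = 0.1547, h = 0.65; p* = 0.65 − 0.1547/1.09 = 0.5081.
Δp* = 0.5081 − 0.5640 = -0.0560.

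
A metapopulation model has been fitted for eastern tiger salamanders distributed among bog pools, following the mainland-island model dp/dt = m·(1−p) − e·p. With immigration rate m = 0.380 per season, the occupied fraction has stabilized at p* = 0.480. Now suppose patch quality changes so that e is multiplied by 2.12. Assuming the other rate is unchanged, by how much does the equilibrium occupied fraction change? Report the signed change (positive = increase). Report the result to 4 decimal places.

Balance m(1−p*) = e·p* gives e = m(1−p*)/p* = 0.380×0.52000/0.48000 = 0.41167.
New p* = m/(m+e) = 0.38000/(0.38000+0.87274) = 0.30334.
Δp* = 0.30334 − 0.48000 = -0.17666.

-0.1767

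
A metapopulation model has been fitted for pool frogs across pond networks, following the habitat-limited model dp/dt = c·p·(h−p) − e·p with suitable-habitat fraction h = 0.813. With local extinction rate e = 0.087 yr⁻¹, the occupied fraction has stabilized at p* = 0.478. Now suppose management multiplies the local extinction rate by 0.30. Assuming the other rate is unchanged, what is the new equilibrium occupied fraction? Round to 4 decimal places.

0.7125

Balance c(h−p*) = e gives c = e/(0.813 − 0.47800) = 0.087/0.33500 = 0.25970.
New p* = 0.813 − e/c = 0.813 − 0.02610/0.25970 = 0.71250.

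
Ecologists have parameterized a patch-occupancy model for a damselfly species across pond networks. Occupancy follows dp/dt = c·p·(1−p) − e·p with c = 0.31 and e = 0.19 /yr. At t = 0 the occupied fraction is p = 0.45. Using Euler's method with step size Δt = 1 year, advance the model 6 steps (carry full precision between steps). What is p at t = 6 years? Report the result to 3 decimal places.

0.414

Update rule: p ← p + [c·p·(1−p) − e·p]·Δt with Δt = 1.
p: 0.45000 → 0.44123  (Δp = -0.00877)
p: 0.44123 → 0.43382  (Δp = -0.00740)
p: 0.43382 → 0.42754  (Δp = -0.00628)
p: 0.42754 → 0.42218  (Δp = -0.00536)
p: 0.42218 → 0.41759  (Δp = -0.00459)
p: 0.41759 → 0.41364  (Δp = -0.00395)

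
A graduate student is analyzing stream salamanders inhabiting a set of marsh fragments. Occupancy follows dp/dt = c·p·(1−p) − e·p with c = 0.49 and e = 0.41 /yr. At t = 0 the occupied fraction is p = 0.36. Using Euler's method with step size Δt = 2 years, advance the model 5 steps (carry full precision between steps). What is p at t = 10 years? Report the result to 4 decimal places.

Update rule: p ← p + [c·p·(1−p) − e·p]·Δt with Δt = 2.
t = 2: p = 0.36000 + (-0.06941) = 0.29059
t = 4: p = 0.29059 + (-0.03626) = 0.25433
t = 6: p = 0.25433 + (-0.02270) = 0.23163
t = 8: p = 0.23163 + (-0.01552) = 0.21611
t = 10: p = 0.21611 + (-0.01119) = 0.20492

0.2049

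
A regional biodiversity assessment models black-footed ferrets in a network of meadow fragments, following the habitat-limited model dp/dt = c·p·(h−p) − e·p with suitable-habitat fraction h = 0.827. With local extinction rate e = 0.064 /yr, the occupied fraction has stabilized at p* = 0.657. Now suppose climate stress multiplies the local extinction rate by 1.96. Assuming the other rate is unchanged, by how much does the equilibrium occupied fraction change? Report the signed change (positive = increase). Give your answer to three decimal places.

Balance c(h−p*) = e gives c = e/(0.827 − 0.65700) = 0.064/0.17000 = 0.37647.
New p* = 0.827 − e/c = 0.827 − 0.12544/0.37647 = 0.49380.
Δp* = 0.49380 − 0.65700 = -0.16320.

-0.163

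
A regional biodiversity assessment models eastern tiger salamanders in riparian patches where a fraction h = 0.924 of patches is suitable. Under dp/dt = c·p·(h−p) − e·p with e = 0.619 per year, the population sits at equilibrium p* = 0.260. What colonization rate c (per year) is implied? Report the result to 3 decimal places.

At equilibrium c(h−p*) = e, so c = e/(h−p*).
c = 0.619/(0.924 − 0.260) = 0.619/0.6640 = 0.9322.

0.932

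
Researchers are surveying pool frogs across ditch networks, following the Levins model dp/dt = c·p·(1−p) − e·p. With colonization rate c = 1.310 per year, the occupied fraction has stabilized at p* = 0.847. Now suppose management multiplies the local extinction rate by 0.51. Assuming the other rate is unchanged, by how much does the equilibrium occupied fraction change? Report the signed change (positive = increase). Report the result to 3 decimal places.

0.075

Balance c(1−p*) = e gives e = 1.310×(1 − 0.84700) = 0.20043.
New p* = 1 − e/c = 1 − 0.10222/1.31000 = 0.92197.
Δp* = 0.92197 − 0.84700 = +0.07497.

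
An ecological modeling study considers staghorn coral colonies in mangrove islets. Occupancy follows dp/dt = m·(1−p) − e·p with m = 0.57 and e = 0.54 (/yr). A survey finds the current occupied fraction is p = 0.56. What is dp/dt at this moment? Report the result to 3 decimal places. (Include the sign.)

Colonization term: m·(1−p) = 0.57×0.4400 = 0.25080.
Extinction term: e·p = 0.30240.
dp/dt = 0.25080 − 0.30240 = -0.05160.

-0.052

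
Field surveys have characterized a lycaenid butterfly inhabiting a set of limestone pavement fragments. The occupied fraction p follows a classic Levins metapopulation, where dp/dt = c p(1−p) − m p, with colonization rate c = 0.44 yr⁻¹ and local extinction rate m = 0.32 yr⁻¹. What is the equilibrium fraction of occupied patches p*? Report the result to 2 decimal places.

Setting dp/dt = 0 and dividing through by p* gives c·(1−p*) = m.
So p* = 1 − m/c = 1 − 0.32/0.44 = 1 − 0.7273 = 0.2727.

0.27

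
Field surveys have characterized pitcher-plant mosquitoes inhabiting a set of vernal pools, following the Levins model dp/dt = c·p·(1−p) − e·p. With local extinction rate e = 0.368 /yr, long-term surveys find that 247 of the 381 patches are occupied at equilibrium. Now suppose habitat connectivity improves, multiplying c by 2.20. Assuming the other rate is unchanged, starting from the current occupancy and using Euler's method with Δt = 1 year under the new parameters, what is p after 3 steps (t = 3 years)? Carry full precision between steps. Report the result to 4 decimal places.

Observed p* = 247/381 = 0.64829.
Balance c(1−p*) = e gives c = e/(1 − 0.64829) = 0.368/0.35171 = 1.04633.
Starting from p₀ = 0.64829; update p ← p + (dp/dt)·Δt with the new parameters.
p: 0.64829 → 0.93458  (Δp = +0.28629)
p: 0.93458 → 0.73139  (Δp = -0.20319)
p: 0.73139 → 0.91447  (Δp = +0.18308)

0.9145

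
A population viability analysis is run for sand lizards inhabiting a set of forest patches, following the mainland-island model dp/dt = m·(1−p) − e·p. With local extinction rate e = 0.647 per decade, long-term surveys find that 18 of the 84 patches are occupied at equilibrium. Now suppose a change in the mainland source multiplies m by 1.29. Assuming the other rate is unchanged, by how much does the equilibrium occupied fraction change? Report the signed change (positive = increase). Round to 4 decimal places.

Observed p* = 18/84 = 0.21429.
Balance m(1−p*) = e·p* gives m = e·p*/(1−p*) = 0.647×0.21429/0.78571 = 0.17646.
New p* = m/(m+e) = 0.22763/(0.22763+0.64700) = 0.26026.
Δp* = 0.26026 − 0.21429 = +0.04597.

0.0460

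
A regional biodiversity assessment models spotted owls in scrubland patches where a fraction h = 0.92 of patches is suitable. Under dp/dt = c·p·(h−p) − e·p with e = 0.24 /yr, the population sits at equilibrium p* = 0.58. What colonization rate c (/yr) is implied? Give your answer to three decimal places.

0.706

At equilibrium c(h−p*) = e, so c = e/(h−p*).
c = 0.24/(0.92 − 0.58) = 0.24/0.3400 = 0.7059.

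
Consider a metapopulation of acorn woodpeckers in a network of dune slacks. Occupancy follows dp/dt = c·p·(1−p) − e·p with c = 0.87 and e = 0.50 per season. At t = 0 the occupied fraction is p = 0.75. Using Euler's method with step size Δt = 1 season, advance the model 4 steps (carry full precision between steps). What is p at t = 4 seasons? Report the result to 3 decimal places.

Update rule: p ← p + [c·p·(1−p) − e·p]·Δt with Δt = 1.
step 1: Δp = -0.21188, p = 0.53812
step 2: Δp = -0.05283, p = 0.48530
step 3: Δp = -0.02534, p = 0.45996
step 4: Δp = -0.01388, p = 0.44609

0.446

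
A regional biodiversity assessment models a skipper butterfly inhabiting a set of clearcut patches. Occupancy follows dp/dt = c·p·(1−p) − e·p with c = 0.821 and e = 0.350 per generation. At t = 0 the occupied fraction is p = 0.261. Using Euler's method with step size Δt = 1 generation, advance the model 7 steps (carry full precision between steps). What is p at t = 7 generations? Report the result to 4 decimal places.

0.5596

Update rule: p ← p + [c·p·(1−p) − e·p]·Δt with Δt = 1.
  1  |  dp/dt·Δt = +0.067004  |  p_1 = 0.328004
  2  |  dp/dt·Δt = +0.066161  |  p_2 = 0.394165
  3  |  dp/dt·Δt = +0.058096  |  p_3 = 0.452261
  4  |  dp/dt·Δt = +0.045088  |  p_4 = 0.497349
  5  |  dp/dt·Δt = +0.031172  |  p_5 = 0.528521
  6  |  dp/dt·Δt = +0.019600  |  p_6 = 0.548121
  7  |  dp/dt·Δt = +0.011507  |  p_7 = 0.559627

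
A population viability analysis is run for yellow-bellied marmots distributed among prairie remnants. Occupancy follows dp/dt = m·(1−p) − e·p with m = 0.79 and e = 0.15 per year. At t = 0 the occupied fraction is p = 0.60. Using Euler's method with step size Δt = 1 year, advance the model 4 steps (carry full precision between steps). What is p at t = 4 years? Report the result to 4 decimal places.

0.8404

Update rule: p ← p + [m·(1−p) − e·p]·Δt with Δt = 1.
t = 1: p = 0.60000 + (+0.22600) = 0.82600
t = 2: p = 0.82600 + (+0.01356) = 0.83956
t = 3: p = 0.83956 + (+0.00081) = 0.84037
t = 4: p = 0.84037 + (+0.00005) = 0.84042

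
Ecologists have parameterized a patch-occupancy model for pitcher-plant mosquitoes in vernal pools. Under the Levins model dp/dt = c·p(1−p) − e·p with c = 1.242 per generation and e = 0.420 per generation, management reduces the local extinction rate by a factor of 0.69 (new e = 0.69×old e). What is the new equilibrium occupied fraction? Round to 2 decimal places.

Before: p* = 1 − 0.420/1.242 = 0.6618.
After the change, c = 1.242, e = 0.2898, so p* = 1 − 0.2898/1.242 = 0.7667.

0.77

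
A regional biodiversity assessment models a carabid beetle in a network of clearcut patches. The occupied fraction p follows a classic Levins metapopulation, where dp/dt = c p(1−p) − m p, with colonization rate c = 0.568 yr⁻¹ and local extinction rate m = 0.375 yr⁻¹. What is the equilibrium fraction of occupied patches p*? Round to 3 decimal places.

0.340

At equilibrium, colonization balances extinction: c·p*·(1−p*) = m·p*.
So p* = 1 − m/c = 1 − 0.375/0.568 = 1 − 0.6602 = 0.3398.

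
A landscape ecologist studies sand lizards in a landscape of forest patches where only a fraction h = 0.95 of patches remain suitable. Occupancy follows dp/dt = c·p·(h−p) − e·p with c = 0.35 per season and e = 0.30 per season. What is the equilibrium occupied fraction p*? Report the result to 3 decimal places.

0.093

Setting dp/dt = 0 and dividing by p* gives c·(h−p*) = e.
So p* = h − e/c = 0.95 − 0.30/0.35 = 0.95 − 0.8571 = 0.0929.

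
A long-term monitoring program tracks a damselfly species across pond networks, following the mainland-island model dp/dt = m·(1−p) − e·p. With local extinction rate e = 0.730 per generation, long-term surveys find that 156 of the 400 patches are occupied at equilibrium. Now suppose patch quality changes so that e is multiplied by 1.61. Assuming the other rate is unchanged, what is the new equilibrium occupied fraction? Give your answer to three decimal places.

0.284

Observed p* = 156/400 = 0.39000.
Balance m(1−p*) = e·p* gives m = e·p*/(1−p*) = 0.730×0.39000/0.61000 = 0.46672.
New p* = m/(m+e) = 0.46672/(0.46672+1.17530) = 0.28424.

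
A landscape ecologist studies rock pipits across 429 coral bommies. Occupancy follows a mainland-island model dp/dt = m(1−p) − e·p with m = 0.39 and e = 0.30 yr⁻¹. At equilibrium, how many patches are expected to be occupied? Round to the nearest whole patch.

242

p* = m/(m+e) = 0.39/0.6900 = 0.5652.
Expected occupied patches = N × p* = 429 × 0.5652 = 242.48 ≈ 242.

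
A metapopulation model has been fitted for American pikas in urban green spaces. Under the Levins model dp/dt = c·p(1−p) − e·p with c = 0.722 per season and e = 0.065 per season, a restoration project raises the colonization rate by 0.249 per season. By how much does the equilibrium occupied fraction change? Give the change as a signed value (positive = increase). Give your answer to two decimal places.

Before: p* = 1 − 0.065/0.722 = 0.9100.
After the change, c = 0.971, e = 0.065, so p* = 1 − 0.065/0.971 = 0.9331.
Δp* = 0.9331 − 0.9100 = +0.0231.

0.02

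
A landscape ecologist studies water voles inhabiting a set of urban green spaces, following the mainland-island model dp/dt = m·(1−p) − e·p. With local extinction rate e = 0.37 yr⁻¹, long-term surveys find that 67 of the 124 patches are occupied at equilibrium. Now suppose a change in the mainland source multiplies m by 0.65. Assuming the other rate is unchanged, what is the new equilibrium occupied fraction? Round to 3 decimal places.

0.433

Observed p* = 67/124 = 0.54032.
Balance m(1−p*) = e·p* gives m = e·p*/(1−p*) = 0.37×0.54032/0.45968 = 0.43491.
New p* = m/(m+e) = 0.28269/(0.28269+0.37000) = 0.43312.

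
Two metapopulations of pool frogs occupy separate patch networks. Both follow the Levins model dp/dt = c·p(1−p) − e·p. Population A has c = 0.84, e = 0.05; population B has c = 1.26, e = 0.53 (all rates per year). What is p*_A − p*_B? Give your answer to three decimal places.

A: p*_A = 1 − 0.05/0.84 = 0.9405.
B: p*_B = 1 − 0.53/1.26 = 0.5794.
p*_A − p*_B = 0.9405 − 0.5794 = 0.3611.

0.361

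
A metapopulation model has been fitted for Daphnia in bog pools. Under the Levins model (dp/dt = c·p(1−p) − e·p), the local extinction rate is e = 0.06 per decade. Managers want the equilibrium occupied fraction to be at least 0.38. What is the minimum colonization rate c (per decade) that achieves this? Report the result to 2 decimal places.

0.10

p* = 1 − e/c ≥ 0.38 requires e/c ≤ 0.6200, i.e. c ≥ e/0.6200.
c_min = 0.06/0.6200 = 0.0968.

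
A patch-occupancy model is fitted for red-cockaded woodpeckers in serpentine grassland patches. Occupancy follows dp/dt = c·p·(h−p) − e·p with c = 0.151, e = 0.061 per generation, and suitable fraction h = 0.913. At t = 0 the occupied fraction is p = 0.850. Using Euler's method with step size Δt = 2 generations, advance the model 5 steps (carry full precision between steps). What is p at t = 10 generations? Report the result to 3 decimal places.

Update rule: p ← p + [c·p·(h−p) − e·p]·Δt with Δt = 2.
  1  |  dp/dt·Δt = -0.087528  |  p_1 = 0.762472
  2  |  dp/dt·Δt = -0.058360  |  p_2 = 0.704112
  3  |  dp/dt·Δt = -0.041483  |  p_3 = 0.662629
  4  |  dp/dt·Δt = -0.030738  |  p_4 = 0.631891
  5  |  dp/dt·Δt = -0.023446  |  p_5 = 0.608444

0.608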